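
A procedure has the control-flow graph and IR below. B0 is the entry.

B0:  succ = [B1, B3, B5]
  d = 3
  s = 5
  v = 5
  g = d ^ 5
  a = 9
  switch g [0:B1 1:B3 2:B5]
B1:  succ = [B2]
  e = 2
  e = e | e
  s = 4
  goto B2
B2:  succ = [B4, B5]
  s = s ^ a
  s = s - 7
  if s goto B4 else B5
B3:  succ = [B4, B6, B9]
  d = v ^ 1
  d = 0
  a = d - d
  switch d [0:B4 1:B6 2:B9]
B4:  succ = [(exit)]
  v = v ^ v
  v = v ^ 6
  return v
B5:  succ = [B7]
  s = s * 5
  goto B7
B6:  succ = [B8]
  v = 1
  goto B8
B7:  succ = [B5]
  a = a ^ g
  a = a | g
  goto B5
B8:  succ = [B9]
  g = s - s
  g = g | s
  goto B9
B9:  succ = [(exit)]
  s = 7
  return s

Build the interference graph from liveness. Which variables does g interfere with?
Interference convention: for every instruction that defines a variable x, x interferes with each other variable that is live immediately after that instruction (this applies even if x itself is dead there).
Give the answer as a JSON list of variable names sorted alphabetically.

Per-block:
  B0 def {a,d,g,s,v} use ∅
  B1 def {e,s} use ∅
  B2 def {s} use {a,s}
  B3 def {a,d} use {v}
  B4 def {v} use {v}
  B5 def {s} use {s}
  B6 def {v} use ∅
  B7 def {a} use {a,g}
  B8 def {g} use {s}
  B9 def {s} use ∅

Backward fixpoint:
  B0 li=∅ lo={a,g,s,v}
  B1 li={a,g,v} lo={a,g,s,v}
  B2 li={a,g,s,v} lo={a,g,s,v}
  B3 li={s,v} lo={s,v}
  B4 li={v} lo=∅
  B5 li={a,g,s} lo={a,g,s}
  B6 li={s} lo={s}
  B7 li={a,g,s} lo={a,g,s}
  B8 li={s} lo=∅
  B9 li=∅ lo=∅

Interference:
  a↔{d,e,g,s,v}
  d↔{a,s,v}
  e↔{a,g,v}
  g↔{a,e,s,v}
  s↔{a,d,g,v}
  v↔{a,d,e,g,s}

N(g) = ["a", "e", "s", "v"]

Answer: ["a", "e", "s", "v"]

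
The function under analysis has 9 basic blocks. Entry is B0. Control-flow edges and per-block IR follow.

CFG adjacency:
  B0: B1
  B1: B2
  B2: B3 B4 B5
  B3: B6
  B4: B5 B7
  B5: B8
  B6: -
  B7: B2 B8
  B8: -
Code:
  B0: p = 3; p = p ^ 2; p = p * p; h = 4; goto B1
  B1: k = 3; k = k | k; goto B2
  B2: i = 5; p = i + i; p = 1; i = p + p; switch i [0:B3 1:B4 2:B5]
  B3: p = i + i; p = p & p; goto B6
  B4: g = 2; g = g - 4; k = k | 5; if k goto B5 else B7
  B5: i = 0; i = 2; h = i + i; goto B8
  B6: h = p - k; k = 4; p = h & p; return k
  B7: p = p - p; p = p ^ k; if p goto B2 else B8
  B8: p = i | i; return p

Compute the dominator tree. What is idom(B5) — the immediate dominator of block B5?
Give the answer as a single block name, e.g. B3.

Answer: B2

Derivation:
idom tree: B1←B0 B2←B1 B3←B2 B4←B2 B5←B2 B6←B3 B7←B4 B8←B2
Dom at joins:
  B2: preds {B1,B7}: {B0,B1} ∩ {B0,B1,B2,B4,B7} = {B0,B1}; idom=B1
  B5: preds {B2,B4}: {B0,B1,B2} ∩ {B0,B1,B2,B4} = {B0,B1,B2}; idom=B2
  B8: preds {B5,B7}: {B0,B1,B2,B5} ∩ {B0,B1,B2,B4,B7} = {B0,B1,B2}; idom=B2

idom(B5) = B2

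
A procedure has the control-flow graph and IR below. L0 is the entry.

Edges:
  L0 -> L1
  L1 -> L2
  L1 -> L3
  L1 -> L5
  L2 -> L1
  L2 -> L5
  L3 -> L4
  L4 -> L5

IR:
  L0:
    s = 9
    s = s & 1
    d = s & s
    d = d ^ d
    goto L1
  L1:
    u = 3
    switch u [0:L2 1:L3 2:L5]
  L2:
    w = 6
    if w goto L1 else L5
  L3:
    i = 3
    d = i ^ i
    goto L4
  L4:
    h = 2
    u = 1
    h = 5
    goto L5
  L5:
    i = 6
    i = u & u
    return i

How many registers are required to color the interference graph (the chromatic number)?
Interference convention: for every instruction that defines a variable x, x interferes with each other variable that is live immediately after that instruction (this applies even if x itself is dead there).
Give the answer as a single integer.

Answer: 2

Working:
def/use:
  L0: {d,s} / ∅
  L1: {u} / ∅
  L2: {w} / ∅
  L3: {d,i} / ∅
  L4: {h,u} / ∅
  L5: {i} / {u}

Backward fixpoint:
  L0: in=∅ out=∅
  L1: in=∅ out={u}
  L2: in={u} out={u}
  L3: in=∅ out=∅
  L4: in=∅ out={u}
  L5: in={u} out=∅

Interfere edges:
  d↔∅
  h↔{u}
  i↔{u}
  s↔∅
  u↔{h,i,w}
  w↔{u}

Registers:
  lower bound: {h,u} mutually conflict ⇒ χ ≥ 2
  assign d→r0 h→r1 i→r1 s→r0 u→r0 w→r1 — no edge inside a register ⇒ χ ≤ 2
  χ = 2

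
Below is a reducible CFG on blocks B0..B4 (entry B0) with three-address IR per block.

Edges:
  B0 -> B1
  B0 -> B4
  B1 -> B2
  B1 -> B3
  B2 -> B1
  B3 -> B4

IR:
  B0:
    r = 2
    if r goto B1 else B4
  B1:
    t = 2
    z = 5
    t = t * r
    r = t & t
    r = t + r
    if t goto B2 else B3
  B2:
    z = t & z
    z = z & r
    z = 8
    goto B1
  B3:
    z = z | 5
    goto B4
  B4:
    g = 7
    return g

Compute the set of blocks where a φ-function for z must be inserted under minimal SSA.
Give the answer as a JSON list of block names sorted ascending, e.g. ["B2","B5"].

Answer: ["B1", "B4"]

Analysis:
idom tree: B1←B0 B2←B1 B3←B1 B4←B0
Join-block Dom:
  B1: preds {B0,B2}: {B0} ∩ {B0,B1,B2} = {B0}; idom=B0
  B4: preds {B0,B3}: {B0} ∩ {B0,B1,B3} = {B0}; idom=B0

DF walk-up:
  join B1 pred B0: · stop@B0
  join B1 pred B2: B2→B1 stop@B0
  join B4 pred B0: · stop@B0
  join B4 pred B3: B3→B1 stop@B0
  B0: DF=∅
  B1: DF={B1,B4}
  B2: DF={B1}
  B3: DF={B4}
  B4: DF=∅

φ for z: defs {B1,B2,B3}
  DF⁺ = {B1,B4}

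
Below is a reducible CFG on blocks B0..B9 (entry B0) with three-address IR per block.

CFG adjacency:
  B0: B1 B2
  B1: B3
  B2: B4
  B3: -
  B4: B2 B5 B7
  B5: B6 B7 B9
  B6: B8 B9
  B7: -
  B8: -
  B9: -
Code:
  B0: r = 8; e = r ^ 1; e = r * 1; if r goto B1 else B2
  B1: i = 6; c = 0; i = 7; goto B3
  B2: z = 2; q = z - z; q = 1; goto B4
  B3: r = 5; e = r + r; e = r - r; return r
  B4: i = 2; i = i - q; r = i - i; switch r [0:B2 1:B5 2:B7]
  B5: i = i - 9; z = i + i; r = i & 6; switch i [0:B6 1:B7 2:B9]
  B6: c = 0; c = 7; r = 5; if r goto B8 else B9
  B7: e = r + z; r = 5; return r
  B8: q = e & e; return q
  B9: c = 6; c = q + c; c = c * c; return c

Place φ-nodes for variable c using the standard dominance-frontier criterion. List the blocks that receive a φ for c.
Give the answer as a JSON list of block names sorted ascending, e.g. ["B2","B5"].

idom tree: B1←B0 B2←B0 B3←B1 B4←B2 B5←B4 B6←B5 B7←B4 B8←B6 B9←B5
Dom∩ at merges:
  B2: preds {B0,B4}: {B0} ∩ {B0,B2,B4} = {B0}; idom=B0
  B7: preds {B4,B5}: {B0,B2,B4} ∩ {B0,B2,B4,B5} = {B0,B2,B4}; idom=B4
  B9: preds {B5,B6}: {B0,B2,B4,B5} ∩ {B0,B2,B4,B5,B6} = {B0,B2,B4,B5}; idom=B5

DF derivation:
  B2←B0: walk · to B0
  B2←B4: walk B4→B2 to B0
  B7←B4: walk · to B4
  B7←B5: walk B5 to B4
  B9←B5: walk · to B5
  B9←B6: walk B6 to B5
  B0 → ∅
  B1 → ∅
  B2 → {B2}
  B3 → ∅
  B4 → {B2}
  B5 → {B7}
  B6 → {B9}
  B7 → ∅
  B8 → ∅
  B9 → ∅

φ for c: defs {B1,B6,B9}
  DF⁺ = {B9}

Answer: ["B9"]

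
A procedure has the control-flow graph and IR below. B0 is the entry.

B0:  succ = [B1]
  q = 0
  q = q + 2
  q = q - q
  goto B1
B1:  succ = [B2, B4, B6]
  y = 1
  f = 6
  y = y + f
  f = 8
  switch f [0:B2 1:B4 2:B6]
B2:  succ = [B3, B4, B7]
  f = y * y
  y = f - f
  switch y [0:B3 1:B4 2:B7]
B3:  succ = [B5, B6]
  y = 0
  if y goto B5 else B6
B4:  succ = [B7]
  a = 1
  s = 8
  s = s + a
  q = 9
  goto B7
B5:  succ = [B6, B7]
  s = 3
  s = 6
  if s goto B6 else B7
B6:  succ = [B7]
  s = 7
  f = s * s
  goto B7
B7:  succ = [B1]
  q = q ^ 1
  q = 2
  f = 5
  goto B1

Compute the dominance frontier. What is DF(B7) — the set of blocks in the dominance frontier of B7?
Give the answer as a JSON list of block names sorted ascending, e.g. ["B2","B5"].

Answer: ["B1"]

Analysis:
idom tree: B1←B0 B2←B1 B3←B2 B4←B1 B5←B3 B6←B1 B7←B1
Dom∩ at merges:
  B1: preds {B0,B7}: {B0} ∩ {B0,B1,B7} = {B0}; idom=B0
  B4: preds {B1,B2}: {B0,B1} ∩ {B0,B1,B2} = {B0,B1}; idom=B1
  B6: preds {B1,B3,B5}: {B0,B1} ∩ {B0,B1,B2,B3} ∩ {B0,B1,B2,B3,B5} = {B0,B1}; idom=B1
  B7: preds {B2,B4,B5,B6}: {B0,B1,B2} ∩ {B0,B1,B4} ∩ {B0,B1,B2,B3,B5} ∩ {B0,B1,B6} = {B0,B1}; idom=B1

DF derivation:
  join B1 pred B0: · stop@B0
  join B1 pred B7: B7→B1 stop@B0
  join B4 pred B1: · stop@B1
  join B4 pred B2: B2 stop@B1
  join B6 pred B1: · stop@B1
  join B6 pred B3: B3→B2 stop@B1
  join B6 pred B5: B5→B3→B2 stop@B1
  join B7 pred B2: B2 stop@B1
  join B7 pred B4: B4 stop@B1
  join B7 pred B5: B5→B3→B2 stop@B1
  join B7 pred B6: B6 stop@B1
  B0: DF=∅
  B1: DF={B1}
  B2: DF={B4,B6,B7}
  B3: DF={B6,B7}
  B4: DF={B7}
  B5: DF={B6,B7}
  B6: DF={B7}
  B7: DF={B1}

DF(B7) = ["B1"]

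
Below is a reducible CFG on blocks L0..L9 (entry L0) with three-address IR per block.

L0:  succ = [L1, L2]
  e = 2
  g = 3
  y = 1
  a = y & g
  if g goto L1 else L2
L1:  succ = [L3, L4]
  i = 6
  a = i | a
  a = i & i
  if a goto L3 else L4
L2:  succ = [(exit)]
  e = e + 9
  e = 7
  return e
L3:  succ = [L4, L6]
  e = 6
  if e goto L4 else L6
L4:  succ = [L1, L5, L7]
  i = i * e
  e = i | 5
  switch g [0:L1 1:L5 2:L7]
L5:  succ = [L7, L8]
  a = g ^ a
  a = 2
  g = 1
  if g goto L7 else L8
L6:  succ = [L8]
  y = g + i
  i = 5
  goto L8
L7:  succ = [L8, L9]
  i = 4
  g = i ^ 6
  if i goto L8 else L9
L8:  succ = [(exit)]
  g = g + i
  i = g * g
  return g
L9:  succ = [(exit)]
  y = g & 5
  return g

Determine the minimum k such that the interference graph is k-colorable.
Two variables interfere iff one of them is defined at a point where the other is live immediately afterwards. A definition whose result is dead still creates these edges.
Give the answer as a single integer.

Answer: 4

Analysis:
Block summaries:
  L0: {a,e,g,y} / ∅
  L1: {a,i} / {a}
  L2: {e} / {e}
  L3: {e} / ∅
  L4: {e,i} / {e,g,i}
  L5: {a,g} / {a,g}
  L6: {i,y} / {g,i}
  L7: {g,i} / ∅
  L8: {g,i} / {g,i}
  L9: {y} / {g}

Liveness:
  live L0: ∅→{a,e,g}
  live L1: {a,e,g}→{a,e,g,i}
  live L2: {e}→∅
  live L3: {a,g,i}→{a,e,g,i}
  live L4: {a,e,g,i}→{a,e,g,i}
  live L5: {a,g,i}→{g,i}
  live L6: {g,i}→{g,i}
  live L7: ∅→{g,i}
  live L8: {g,i}→∅
  live L9: {g}→∅

Interference:
  a↔{e,g,i}
  e↔{a,g,i,y}
  g↔{a,e,i,y}
  i↔{a,e,g}
  y↔{e,g}

Registers:
  {a,e,g,i} pairwise interfere (4-clique) ⇒ χ ≥ 4
  assign a→R2 e→R0 g→R1 i→R3 y→R2 — no edge inside a register ⇒ χ ≤ 4
  χ = 4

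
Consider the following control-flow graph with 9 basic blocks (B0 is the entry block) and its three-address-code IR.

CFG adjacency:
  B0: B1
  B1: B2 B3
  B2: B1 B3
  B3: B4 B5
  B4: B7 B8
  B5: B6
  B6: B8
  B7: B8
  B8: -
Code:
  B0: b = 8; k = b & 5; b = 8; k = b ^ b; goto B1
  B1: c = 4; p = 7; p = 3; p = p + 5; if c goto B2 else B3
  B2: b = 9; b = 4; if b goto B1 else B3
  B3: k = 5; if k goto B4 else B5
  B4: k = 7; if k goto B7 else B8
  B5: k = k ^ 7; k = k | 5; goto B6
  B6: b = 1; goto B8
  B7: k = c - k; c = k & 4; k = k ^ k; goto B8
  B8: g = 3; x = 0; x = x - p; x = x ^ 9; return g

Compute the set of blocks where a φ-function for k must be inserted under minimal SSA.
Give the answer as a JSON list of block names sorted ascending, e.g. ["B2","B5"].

Answer: ["B8"]

Analysis:
idom tree: B1←B0 B2←B1 B3←B1 B4←B3 B5←B3 B6←B5 B7←B4 B8←B3
Join-block Dom:
  B1: preds {B0,B2}: {B0} ∩ {B0,B1,B2} = {B0}; idom=B0
  B3: preds {B1,B2}: {B0,B1} ∩ {B0,B1,B2} = {B0,B1}; idom=B1
  B8: preds {B4,B6,B7}: {B0,B1,B3,B4} ∩ {B0,B1,B3,B5,B6} ∩ {B0,B1,B3,B4,B7} = {B0,B1,B3}; idom=B3

DF walk-up:
  B1←B0: walk · to B0
  B1←B2: walk B2→B1 to B0
  B3←B1: walk · to B1
  B3←B2: walk B2 to B1
  B8←B4: walk B4 to B3
  B8←B6: walk B6→B5 to B3
  B8←B7: walk B7→B4 to B3
  B0 → ∅
  B1 → {B1}
  B2 → {B1,B3}
  B3 → ∅
  B4 → {B8}
  B5 → {B8}
  B6 → {B8}
  B7 → {B8}
  B8 → ∅

φ for k: defs {B0,B3,B4,B5,B7}
  DF⁺ = {B8}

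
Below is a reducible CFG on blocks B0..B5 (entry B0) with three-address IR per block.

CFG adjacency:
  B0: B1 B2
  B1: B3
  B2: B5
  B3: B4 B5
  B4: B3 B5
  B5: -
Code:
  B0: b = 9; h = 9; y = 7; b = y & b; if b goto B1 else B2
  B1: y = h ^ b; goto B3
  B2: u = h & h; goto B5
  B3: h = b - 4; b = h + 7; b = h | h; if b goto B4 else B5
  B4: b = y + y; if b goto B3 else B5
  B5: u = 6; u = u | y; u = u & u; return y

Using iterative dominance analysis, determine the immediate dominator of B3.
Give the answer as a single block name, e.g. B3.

Answer: B1

Working:
idom tree: B1←B0 B2←B0 B3←B1 B4←B3 B5←B0
Join-block Dom:
  B3: preds {B1,B4}: {B0,B1} ∩ {B0,B1,B3,B4} = {B0,B1}; idom=B1
  B5: preds {B2,B3,B4}: {B0,B2} ∩ {B0,B1,B3} ∩ {B0,B1,B3,B4} = {B0}; idom=B0

idom(B3) = B1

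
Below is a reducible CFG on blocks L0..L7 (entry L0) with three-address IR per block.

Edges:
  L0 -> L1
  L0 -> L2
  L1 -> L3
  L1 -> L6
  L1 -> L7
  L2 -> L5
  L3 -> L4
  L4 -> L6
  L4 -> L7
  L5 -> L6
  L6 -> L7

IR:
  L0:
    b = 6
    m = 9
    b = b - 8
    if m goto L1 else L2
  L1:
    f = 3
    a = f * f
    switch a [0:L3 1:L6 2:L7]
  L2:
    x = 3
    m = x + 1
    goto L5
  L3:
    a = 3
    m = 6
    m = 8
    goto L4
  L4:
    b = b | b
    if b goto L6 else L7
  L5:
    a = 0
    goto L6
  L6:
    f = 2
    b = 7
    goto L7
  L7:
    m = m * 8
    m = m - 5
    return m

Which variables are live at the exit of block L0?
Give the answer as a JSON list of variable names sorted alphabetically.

Answer: ["b", "m"]

Analysis:
def/use:
  L0: {b,m} / ∅
  L1: {a,f} / ∅
  L2: {m,x} / ∅
  L3: {a,m} / ∅
  L4: {b} / {b}
  L5: {a} / ∅
  L6: {b,f} / ∅
  L7: {m} / {m}

Backward fixpoint:
  L0 li=∅ lo={b,m}
  L1 li={b,m} lo={b,m}
  L2 li=∅ lo={m}
  L3 li={b} lo={b,m}
  L4 li={b,m} lo={m}
  L5 li={m} lo={m}
  L6 li={m} lo={m}
  L7 li={m} lo=∅

live-out(L0) = ["b", "m"]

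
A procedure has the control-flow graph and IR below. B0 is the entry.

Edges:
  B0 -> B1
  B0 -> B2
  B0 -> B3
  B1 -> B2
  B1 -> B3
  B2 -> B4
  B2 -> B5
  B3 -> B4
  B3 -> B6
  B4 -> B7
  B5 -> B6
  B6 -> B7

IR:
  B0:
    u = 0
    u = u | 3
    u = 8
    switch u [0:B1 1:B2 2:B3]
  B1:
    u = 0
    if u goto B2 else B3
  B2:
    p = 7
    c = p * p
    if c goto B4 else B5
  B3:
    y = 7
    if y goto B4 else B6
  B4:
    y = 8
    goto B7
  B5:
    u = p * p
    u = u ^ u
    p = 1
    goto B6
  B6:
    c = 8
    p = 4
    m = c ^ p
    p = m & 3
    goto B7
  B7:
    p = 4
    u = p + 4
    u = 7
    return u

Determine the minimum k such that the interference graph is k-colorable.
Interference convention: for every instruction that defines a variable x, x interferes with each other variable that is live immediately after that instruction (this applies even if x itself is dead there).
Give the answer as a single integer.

Block summaries:
  B0: def={u} ue=∅
  B1: def={u} ue=∅
  B2: def={c,p} ue=∅
  B3: def={y} ue=∅
  B4: def={y} ue=∅
  B5: def={p,u} ue={p}
  B6: def={c,m,p} ue=∅
  B7: def={p,u} ue=∅

Live sets:
  B0 li=∅ lo=∅
  B1 li=∅ lo=∅
  B2 li=∅ lo={p}
  B3 li=∅ lo=∅
  B4 li=∅ lo=∅
  B5 li={p} lo=∅
  B6 li=∅ lo=∅
  B7 li=∅ lo=∅

Conflict graph:
  c↔{p}
  m↔∅
  p↔{c}
  u↔∅
  y↔∅

Registers:
  lower bound: {c,p} mutually conflict ⇒ χ ≥ 2
  assign c→r0 m→r0 p→r1 u→r0 y→r0 — no edge inside a register ⇒ χ ≤ 2
  χ = 2

Answer: 2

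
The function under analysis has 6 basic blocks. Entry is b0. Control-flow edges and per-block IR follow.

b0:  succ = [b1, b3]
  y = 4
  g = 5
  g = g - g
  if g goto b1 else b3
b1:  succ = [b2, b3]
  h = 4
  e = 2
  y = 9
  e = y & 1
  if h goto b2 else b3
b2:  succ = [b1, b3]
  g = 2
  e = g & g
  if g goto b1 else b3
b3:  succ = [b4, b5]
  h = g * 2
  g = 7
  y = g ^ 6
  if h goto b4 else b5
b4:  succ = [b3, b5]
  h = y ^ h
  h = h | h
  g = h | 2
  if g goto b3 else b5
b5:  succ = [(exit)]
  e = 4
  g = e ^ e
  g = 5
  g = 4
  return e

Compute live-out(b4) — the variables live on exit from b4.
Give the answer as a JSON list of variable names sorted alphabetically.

Answer: ["g"]

Analysis:
Block summaries:
  b0: {g,y} / ∅
  b1: {e,h,y} / ∅
  b2: {e,g} / ∅
  b3: {g,h,y} / {g}
  b4: {g,h} / {h,y}
  b5: {e,g} / ∅

Live sets:
  b0 li=∅ lo={g}
  b1 li={g} lo={g}
  b2 li=∅ lo={g}
  b3 li={g} lo={h,y}
  b4 li={h,y} lo={g}
  b5 li=∅ lo=∅

live-out(b4) = ["g"]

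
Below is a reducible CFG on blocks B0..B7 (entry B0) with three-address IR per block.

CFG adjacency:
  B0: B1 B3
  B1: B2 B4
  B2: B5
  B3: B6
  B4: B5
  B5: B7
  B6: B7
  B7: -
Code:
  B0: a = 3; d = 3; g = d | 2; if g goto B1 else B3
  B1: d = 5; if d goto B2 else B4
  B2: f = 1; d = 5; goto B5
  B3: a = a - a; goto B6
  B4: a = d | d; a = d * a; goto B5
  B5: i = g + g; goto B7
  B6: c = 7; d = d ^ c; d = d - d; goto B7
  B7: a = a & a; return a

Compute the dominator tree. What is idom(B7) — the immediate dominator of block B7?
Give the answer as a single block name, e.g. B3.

Answer: B0

Working:
idom tree: B1←B0 B2←B1 B3←B0 B4←B1 B5←B1 B6←B3 B7←B0
Dom at joins:
  B5: preds {B2,B4}: {B0,B1,B2} ∩ {B0,B1,B4} = {B0,B1}; idom=B1
  B7: preds {B5,B6}: {B0,B1,B5} ∩ {B0,B3,B6} = {B0}; idom=B0

idom(B7) = B0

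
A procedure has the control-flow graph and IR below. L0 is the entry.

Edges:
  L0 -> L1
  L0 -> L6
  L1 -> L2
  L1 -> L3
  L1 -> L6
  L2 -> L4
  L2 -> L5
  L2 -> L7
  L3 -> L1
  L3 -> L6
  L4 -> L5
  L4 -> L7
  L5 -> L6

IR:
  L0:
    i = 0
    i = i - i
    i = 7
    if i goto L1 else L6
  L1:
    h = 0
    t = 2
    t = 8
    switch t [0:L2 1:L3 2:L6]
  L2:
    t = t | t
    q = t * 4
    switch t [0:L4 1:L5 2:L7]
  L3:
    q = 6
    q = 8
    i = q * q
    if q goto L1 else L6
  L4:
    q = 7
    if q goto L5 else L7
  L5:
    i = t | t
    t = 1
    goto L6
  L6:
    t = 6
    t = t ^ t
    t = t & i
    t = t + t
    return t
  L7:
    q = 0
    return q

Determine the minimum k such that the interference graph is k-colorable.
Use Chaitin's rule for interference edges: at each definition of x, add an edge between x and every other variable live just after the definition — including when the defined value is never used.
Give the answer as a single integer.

Answer: 3

Analysis:
Per-block:
  L0 def {i} use ∅
  L1 def {h,t} use ∅
  L2 def {q,t} use {t}
  L3 def {i,q} use ∅
  L4 def {q} use ∅
  L5 def {i,t} use {t}
  L6 def {t} use {i}
  L7 def {q} use ∅

Backward fixpoint:
  live L0: ∅→{i}
  live L1: {i}→{i,t}
  live L2: {t}→{t}
  live L3: ∅→{i}
  live L4: {t}→{t}
  live L5: {t}→{i}
  live L6: {i}→∅
  live L7: ∅→∅

Interfere edges:
  h↔{i}
  i↔{h,q,t}
  q↔{i,t}
  t↔{i,q}

Registers:
  clique {i,q,t} ⇒ need ≥ 3
  3-colouring: r0={i}  r1={h,q}  r2={t}
  χ = 3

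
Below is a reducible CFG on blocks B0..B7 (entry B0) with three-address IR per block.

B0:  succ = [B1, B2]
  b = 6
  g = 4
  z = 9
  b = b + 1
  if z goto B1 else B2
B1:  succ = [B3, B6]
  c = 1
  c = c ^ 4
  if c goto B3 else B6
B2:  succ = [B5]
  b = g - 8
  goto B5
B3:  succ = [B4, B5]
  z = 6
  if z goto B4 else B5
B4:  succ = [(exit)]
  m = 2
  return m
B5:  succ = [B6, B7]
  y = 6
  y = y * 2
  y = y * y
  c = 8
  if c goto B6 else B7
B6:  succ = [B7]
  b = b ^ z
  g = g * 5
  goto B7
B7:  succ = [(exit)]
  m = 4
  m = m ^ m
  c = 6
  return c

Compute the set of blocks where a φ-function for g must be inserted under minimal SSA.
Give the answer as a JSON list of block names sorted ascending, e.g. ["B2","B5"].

Answer: ["B7"]

Derivation:
idom tree: B1←B0 B2←B0 B3←B1 B4←B3 B5←B0 B6←B0 B7←B0
Dom∩ at merges:
  B5: preds {B2,B3}: {B0,B2} ∩ {B0,B1,B3} = {B0}; idom=B0
  B6: preds {B1,B5}: {B0,B1} ∩ {B0,B5} = {B0}; idom=B0
  B7: preds {B5,B6}: {B0,B5} ∩ {B0,B6} = {B0}; idom=B0

DF derivation:
  B5←B2: walk B2 to B0
  B5←B3: walk B3→B1 to B0
  B6←B1: walk B1 to B0
  B6←B5: walk B5 to B0
  B7←B5: walk B5 to B0
  B7←B6: walk B6 to B0
  DF(B0)=∅
  DF(B1)={B5,B6}
  DF(B2)={B5}
  DF(B3)={B5}
  DF(B4)=∅
  DF(B5)={B6,B7}
  DF(B6)={B7}
  DF(B7)=∅

φ for g: defs {B0,B6}
  DF⁺ = {B7}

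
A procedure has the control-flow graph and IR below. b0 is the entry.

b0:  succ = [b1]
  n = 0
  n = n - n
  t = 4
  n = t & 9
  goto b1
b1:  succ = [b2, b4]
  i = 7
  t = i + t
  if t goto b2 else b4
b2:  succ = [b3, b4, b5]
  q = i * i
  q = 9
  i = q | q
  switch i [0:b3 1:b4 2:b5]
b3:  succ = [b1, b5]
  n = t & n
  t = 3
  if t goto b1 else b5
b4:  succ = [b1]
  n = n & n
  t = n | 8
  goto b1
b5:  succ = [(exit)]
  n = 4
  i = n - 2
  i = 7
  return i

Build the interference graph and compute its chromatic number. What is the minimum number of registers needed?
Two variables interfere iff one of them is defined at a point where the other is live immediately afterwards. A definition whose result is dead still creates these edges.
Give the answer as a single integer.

Answer: 3

Derivation:
Block summaries:
  b0: {n,t} / ∅
  b1: {i,t} / {t}
  b2: {i,q} / {i}
  b3: {n,t} / {n,t}
  b4: {n,t} / {n}
  b5: {i,n} / ∅

Live sets:
  b0: in=∅ out={n,t}
  b1: in={n,t} out={i,n,t}
  b2: in={i,n,t} out={n,t}
  b3: in={n,t} out={n,t}
  b4: in={n} out={n,t}
  b5: in=∅ out=∅

Conflict graph:
  i: {n,t}
  n: {i,q,t}
  q: {n,t}
  t: {i,n,q}

Colouring:
  clique {i,n,t} ⇒ need ≥ 3
  3-colouring: R0={n}  R1={t}  R2={i,q}
  χ = 3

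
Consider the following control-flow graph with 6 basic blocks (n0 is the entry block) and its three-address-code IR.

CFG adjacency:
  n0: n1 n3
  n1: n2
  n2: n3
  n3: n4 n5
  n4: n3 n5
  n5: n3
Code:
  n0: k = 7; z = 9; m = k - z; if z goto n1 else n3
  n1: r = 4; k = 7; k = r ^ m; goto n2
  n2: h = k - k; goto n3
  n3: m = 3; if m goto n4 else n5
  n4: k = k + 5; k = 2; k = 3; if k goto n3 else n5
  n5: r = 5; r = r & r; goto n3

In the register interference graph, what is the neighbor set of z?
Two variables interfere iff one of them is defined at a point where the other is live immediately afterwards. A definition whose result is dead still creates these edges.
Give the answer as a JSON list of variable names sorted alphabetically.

def/use:
  n0: {k,m,z} / ∅
  n1: {k,r} / {m}
  n2: {h} / {k}
  n3: {m} / ∅
  n4: {k} / {k}
  n5: {r} / ∅

Backward fixpoint:
  n0 li=∅ lo={k,m}
  n1 li={m} lo={k}
  n2 li={k} lo={k}
  n3 li={k} lo={k}
  n4 li={k} lo={k}
  n5 li={k} lo={k}

Interfere edges:
  h — {k}
  k — {h,m,r,z}
  m — {k,r,z}
  r — {k,m}
  z — {k,m}

N(z) = ["k", "m"]

Answer: ["k", "m"]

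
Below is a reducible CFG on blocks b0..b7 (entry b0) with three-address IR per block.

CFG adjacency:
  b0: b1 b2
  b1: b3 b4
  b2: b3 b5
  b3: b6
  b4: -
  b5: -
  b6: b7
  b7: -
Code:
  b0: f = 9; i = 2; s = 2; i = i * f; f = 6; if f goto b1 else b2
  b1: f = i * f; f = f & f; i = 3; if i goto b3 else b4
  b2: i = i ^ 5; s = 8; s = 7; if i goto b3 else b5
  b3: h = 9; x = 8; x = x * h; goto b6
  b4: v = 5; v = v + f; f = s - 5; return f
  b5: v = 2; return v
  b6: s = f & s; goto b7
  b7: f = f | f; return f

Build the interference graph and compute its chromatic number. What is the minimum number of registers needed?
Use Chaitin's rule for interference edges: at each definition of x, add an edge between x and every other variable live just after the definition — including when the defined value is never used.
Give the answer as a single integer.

Answer: 4

Working:
Block summaries:
  b0: def={f,i,s} ue=∅
  b1: def={f,i} ue={f,i}
  b2: def={i,s} ue={i}
  b3: def={h,x} ue=∅
  b4: def={f,v} ue={f,s}
  b5: def={v} ue=∅
  b6: def={s} ue={f,s}
  b7: def={f} ue={f}

Live sets:
  live b0: ∅→{f,i,s}
  live b1: {f,i,s}→{f,s}
  live b2: {f,i}→{f,s}
  live b3: {f,s}→{f,s}
  live b4: {f,s}→∅
  live b5: ∅→∅
  live b6: {f,s}→{f}
  live b7: {f}→∅

Conflict graph:
  f: {h,i,s,v,x}
  h: {f,s,x}
  i: {f,s}
  s: {f,h,i,v,x}
  v: {f,s}
  x: {f,h,s}

Registers:
  {f,h,s,x} pairwise interfere (4-clique) ⇒ χ ≥ 4
  assign f→r0 h→r2 i→r2 s→r1 v→r2 x→r3 — no edge inside a register ⇒ χ ≤ 4
  χ = 4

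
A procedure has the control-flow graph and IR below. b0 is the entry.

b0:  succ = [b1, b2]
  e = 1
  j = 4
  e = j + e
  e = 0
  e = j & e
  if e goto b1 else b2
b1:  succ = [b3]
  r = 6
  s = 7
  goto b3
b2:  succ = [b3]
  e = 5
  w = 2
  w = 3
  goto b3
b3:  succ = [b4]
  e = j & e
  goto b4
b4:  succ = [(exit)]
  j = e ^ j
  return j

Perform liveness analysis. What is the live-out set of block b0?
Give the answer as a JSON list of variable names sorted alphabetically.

def/use:
  b0: def={e,j} ue=∅
  b1: def={r,s} ue=∅
  b2: def={e,w} ue=∅
  b3: def={e} ue={e,j}
  b4: def={j} ue={e,j}

Liveness:
  live b0: ∅→{e,j}
  live b1: {e,j}→{e,j}
  live b2: {j}→{e,j}
  live b3: {e,j}→{e,j}
  live b4: {e,j}→∅

live-out(b0) = ["e", "j"]

Answer: ["e", "j"]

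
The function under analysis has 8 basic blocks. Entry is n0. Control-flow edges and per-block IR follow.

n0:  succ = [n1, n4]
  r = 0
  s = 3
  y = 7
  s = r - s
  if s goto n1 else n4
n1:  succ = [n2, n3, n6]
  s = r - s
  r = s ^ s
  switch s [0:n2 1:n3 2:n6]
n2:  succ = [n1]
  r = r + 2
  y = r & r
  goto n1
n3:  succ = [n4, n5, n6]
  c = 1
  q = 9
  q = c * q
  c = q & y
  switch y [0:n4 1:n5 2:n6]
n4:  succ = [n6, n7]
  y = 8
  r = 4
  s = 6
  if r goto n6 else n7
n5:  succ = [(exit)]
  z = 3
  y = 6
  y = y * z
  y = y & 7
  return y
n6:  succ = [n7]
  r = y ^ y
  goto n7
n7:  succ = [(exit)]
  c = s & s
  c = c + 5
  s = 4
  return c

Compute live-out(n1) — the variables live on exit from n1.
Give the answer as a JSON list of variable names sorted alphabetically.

def/use:
  n0: def={r,s,y} ue=∅
  n1: def={r,s} ue={r,s}
  n2: def={r,y} ue={r}
  n3: def={c,q} ue={y}
  n4: def={r,s,y} ue=∅
  n5: def={y,z} ue=∅
  n6: def={r} ue={y}
  n7: def={c,s} ue={s}

Liveness:
  n0: in=∅ out={r,s,y}
  n1: in={r,s,y} out={r,s,y}
  n2: in={r,s} out={r,s,y}
  n3: in={s,y} out={s,y}
  n4: in=∅ out={s,y}
  n5: in=∅ out=∅
  n6: in={s,y} out={s}
  n7: in={s} out=∅

live-out(n1) = ["r", "s", "y"]

Answer: ["r", "s", "y"]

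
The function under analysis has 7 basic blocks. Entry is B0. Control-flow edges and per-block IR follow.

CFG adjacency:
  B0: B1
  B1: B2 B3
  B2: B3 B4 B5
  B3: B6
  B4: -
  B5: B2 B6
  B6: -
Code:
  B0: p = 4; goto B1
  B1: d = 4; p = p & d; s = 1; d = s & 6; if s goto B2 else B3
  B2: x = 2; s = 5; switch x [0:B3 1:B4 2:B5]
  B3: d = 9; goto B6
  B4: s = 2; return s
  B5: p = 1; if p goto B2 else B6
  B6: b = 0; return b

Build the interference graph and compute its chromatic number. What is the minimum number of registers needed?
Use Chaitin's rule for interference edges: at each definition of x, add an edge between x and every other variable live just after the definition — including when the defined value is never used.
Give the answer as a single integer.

def/use:
  B0: {p} / ∅
  B1: {d,p,s} / {p}
  B2: {s,x} / ∅
  B3: {d} / ∅
  B4: {s} / ∅
  B5: {p} / ∅
  B6: {b} / ∅

Liveness:
  B0 li=∅ lo={p}
  B1 li={p} lo=∅
  B2 li=∅ lo=∅
  B3 li=∅ lo=∅
  B4 li=∅ lo=∅
  B5 li=∅ lo=∅
  B6 li=∅ lo=∅

Interference:
  b — ∅
  d — {p,s}
  p — {d}
  s — {d,x}
  x — {s}

Registers:
  lower bound: {d,p} mutually conflict ⇒ χ ≥ 2
  assign b→c0 d→c0 p→c1 s→c1 x→c0 — no edge inside a register ⇒ χ ≤ 2
  χ = 2

Answer: 2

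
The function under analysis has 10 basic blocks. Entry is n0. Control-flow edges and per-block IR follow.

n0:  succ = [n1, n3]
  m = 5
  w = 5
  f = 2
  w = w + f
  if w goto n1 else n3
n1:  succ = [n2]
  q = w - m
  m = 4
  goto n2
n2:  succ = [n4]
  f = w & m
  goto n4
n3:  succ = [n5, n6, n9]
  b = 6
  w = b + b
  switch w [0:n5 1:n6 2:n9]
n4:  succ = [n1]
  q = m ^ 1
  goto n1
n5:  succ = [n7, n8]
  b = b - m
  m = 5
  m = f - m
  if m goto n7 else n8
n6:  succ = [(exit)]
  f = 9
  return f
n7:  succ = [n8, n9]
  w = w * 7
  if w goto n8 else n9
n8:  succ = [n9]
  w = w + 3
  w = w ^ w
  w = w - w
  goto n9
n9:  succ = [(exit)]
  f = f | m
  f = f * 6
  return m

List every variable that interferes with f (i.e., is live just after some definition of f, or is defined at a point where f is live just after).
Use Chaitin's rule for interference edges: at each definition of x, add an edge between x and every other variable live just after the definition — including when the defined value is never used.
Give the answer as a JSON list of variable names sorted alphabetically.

Per-block:
  n0 def {f,m,w} use ∅
  n1 def {m,q} use {m,w}
  n2 def {f} use {m,w}
  n3 def {b,w} use ∅
  n4 def {q} use {m}
  n5 def {b,m} use {b,f,m}
  n6 def {f} use ∅
  n7 def {w} use {w}
  n8 def {w} use {w}
  n9 def {f} use {f,m}

Live sets:
  live n0: ∅→{f,m,w}
  live n1: {m,w}→{m,w}
  live n2: {m,w}→{m,w}
  live n3: {f,m}→{b,f,m,w}
  live n4: {m,w}→{m,w}
  live n5: {b,f,m,w}→{f,m,w}
  live n6: ∅→∅
  live n7: {f,m,w}→{f,m,w}
  live n8: {f,m,w}→{f,m}
  live n9: {f,m}→∅

Interference:
  b↔{f,m,w}
  f↔{b,m,w}
  m↔{b,f,q,w}
  q↔{m,w}
  w↔{b,f,m,q}

N(f) = ["b", "m", "w"]

Answer: ["b", "m", "w"]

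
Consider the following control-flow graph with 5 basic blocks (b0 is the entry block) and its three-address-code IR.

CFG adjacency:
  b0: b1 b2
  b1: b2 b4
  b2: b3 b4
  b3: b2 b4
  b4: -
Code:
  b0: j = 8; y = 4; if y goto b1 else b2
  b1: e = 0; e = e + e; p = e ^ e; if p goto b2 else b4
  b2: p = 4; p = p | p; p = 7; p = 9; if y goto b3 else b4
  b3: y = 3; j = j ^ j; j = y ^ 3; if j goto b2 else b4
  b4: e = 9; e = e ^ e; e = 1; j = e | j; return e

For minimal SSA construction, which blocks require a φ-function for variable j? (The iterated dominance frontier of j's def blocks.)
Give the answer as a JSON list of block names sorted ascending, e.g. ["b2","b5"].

idom tree: b1←b0 b2←b0 b3←b2 b4←b0
Join-block Dom:
  b2: preds {b0,b1,b3}: {b0} ∩ {b0,b1} ∩ {b0,b2,b3} = {b0}; idom=b0
  b4: preds {b1,b2,b3}: {b0,b1} ∩ {b0,b2} ∩ {b0,b2,b3} = {b0}; idom=b0

DF derivation:
  join b2 pred b0: · stop@b0
  join b2 pred b1: b1 stop@b0
  join b2 pred b3: b3→b2 stop@b0
  join b4 pred b1: b1 stop@b0
  join b4 pred b2: b2 stop@b0
  join b4 pred b3: b3→b2 stop@b0
  DF(b0)=∅
  DF(b1)={b2,b4}
  DF(b2)={b2,b4}
  DF(b3)={b2,b4}
  DF(b4)=∅

φ for j: defs {b0,b3,b4}
  DF⁺ = {b2,b4}

Answer: ["b2", "b4"]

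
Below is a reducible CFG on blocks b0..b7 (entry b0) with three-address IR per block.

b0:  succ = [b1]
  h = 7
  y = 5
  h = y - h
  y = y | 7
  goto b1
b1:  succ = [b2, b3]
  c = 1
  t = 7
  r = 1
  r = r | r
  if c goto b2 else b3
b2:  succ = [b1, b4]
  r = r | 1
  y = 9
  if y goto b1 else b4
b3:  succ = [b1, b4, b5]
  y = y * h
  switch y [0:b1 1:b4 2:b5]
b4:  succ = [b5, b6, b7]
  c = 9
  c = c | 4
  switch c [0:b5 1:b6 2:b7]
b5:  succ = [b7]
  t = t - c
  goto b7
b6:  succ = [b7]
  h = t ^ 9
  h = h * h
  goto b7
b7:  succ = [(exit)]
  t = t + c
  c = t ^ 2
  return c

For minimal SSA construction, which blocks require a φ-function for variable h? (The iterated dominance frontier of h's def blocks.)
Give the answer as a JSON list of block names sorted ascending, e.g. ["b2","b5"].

Answer: ["b7"]

Working:
idom tree: b1←b0 b2←b1 b3←b1 b4←b1 b5←b1 b6←b4 b7←b1
Join-block Dom:
  b1: preds {b0,b2,b3}: {b0} ∩ {b0,b1,b2} ∩ {b0,b1,b3} = {b0}; idom=b0
  b4: preds {b2,b3}: {b0,b1,b2} ∩ {b0,b1,b3} = {b0,b1}; idom=b1
  b5: preds {b3,b4}: {b0,b1,b3} ∩ {b0,b1,b4} = {b0,b1}; idom=b1
  b7: preds {b4,b5,b6}: {b0,b1,b4} ∩ {b0,b1,b5} ∩ {b0,b1,b4,b6} = {b0,b1}; idom=b1

Frontier:
  b1←b0: walk · to b0
  b1←b2: walk b2→b1 to b0
  b1←b3: walk b3→b1 to b0
  b4←b2: walk b2 to b1
  b4←b3: walk b3 to b1
  b5←b3: walk b3 to b1
  b5←b4: walk b4 to b1
  b7←b4: walk b4 to b1
  b7←b5: walk b5 to b1
  b7←b6: walk b6→b4 to b1
  DF(b0)=∅
  DF(b1)={b1}
  DF(b2)={b1,b4}
  DF(b3)={b1,b4,b5}
  DF(b4)={b5,b7}
  DF(b5)={b7}
  DF(b6)={b7}
  DF(b7)=∅

φ for h: defs {b0,b6}
  DF⁺ = {b7}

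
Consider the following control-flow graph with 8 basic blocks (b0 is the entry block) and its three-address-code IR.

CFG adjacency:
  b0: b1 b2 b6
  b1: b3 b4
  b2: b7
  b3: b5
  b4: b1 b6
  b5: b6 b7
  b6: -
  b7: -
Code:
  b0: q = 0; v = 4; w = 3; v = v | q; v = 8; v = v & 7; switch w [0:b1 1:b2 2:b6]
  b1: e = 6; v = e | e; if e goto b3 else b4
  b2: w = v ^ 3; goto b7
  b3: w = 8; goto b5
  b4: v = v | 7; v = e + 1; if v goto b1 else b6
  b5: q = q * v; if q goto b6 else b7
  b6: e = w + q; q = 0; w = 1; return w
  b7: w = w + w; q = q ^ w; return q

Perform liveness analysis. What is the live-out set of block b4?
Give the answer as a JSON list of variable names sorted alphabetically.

Answer: ["q", "w"]

Working:
Per-block:
  b0: {q,v,w} / ∅
  b1: {e,v} / ∅
  b2: {w} / {v}
  b3: {w} / ∅
  b4: {v} / {e,v}
  b5: {q} / {q,v}
  b6: {e,q,w} / {q,w}
  b7: {q,w} / {q,w}

Liveness:
  b0 li=∅ lo={q,v,w}
  b1 li={q,w} lo={e,q,v,w}
  b2 li={q,v} lo={q,w}
  b3 li={q,v} lo={q,v,w}
  b4 li={e,q,v,w} lo={q,w}
  b5 li={q,v,w} lo={q,w}
  b6 li={q,w} lo=∅
  b7 li={q,w} lo=∅

live-out(b4) = ["q", "w"]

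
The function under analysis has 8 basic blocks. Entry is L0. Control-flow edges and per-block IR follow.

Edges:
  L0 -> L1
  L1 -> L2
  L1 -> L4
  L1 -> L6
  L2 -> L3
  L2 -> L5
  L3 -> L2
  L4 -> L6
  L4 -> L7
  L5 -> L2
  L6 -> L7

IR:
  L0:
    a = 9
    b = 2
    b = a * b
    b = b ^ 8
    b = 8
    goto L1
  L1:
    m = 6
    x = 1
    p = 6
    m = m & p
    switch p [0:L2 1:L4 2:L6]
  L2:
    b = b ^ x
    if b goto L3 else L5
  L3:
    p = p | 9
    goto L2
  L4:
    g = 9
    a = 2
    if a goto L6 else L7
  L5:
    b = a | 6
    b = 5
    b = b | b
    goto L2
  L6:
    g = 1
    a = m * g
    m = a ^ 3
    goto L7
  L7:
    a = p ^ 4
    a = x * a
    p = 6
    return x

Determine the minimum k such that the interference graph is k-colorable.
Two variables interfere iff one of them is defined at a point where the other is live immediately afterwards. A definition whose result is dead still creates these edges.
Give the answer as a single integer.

Block summaries:
  L0: def={a,b} ue=∅
  L1: def={m,p,x} ue=∅
  L2: def={b} ue={b,x}
  L3: def={p} ue={p}
  L4: def={a,g} ue=∅
  L5: def={b} ue={a}
  L6: def={a,g,m} ue={m}
  L7: def={a,p} ue={p,x}

Liveness:
  L0 li=∅ lo={a,b}
  L1 li={a,b} lo={a,b,m,p,x}
  L2 li={a,b,p,x} lo={a,b,p,x}
  L3 li={a,b,p,x} lo={a,b,p,x}
  L4 li={m,p,x} lo={m,p,x}
  L5 li={a,p,x} lo={a,b,p,x}
  L6 li={m,p,x} lo={p,x}
  L7 li={p,x} lo=∅

Interfere edges:
  a: {b,m,p,x}
  b: {a,m,p,x}
  g: {m,p,x}
  m: {a,b,g,p,x}
  p: {a,b,g,m,x}
  x: {a,b,g,m,p}

Colouring:
  lower bound: {a,b,m,p,x} mutually conflict ⇒ χ ≥ 5
  5-colouring: R0={m}  R1={p}  R2={x}  R3={a,g}  R4={b}
  χ = 5

Answer: 5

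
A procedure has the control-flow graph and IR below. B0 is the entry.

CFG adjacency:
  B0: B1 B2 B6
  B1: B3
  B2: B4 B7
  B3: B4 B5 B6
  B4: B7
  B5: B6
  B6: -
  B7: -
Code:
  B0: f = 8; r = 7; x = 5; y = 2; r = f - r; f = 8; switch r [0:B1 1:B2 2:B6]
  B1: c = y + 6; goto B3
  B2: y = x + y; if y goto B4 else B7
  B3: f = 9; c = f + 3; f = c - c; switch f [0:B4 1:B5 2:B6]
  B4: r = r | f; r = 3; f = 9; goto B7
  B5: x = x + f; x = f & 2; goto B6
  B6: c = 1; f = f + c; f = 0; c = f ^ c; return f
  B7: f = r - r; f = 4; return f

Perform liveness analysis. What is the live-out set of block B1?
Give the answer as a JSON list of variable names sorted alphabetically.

Per-block:
  B0 def {f,r,x,y} use ∅
  B1 def {c} use {y}
  B2 def {y} use {x,y}
  B3 def {c,f} use ∅
  B4 def {f,r} use {f,r}
  B5 def {x} use {f,x}
  B6 def {c,f} use {f}
  B7 def {f} use {r}

Backward fixpoint:
  B0 li=∅ lo={f,r,x,y}
  B1 li={r,x,y} lo={r,x}
  B2 li={f,r,x,y} lo={f,r}
  B3 li={r,x} lo={f,r,x}
  B4 li={f,r} lo={r}
  B5 li={f,x} lo={f}
  B6 li={f} lo=∅
  B7 li={r} lo=∅

live-out(B1) = ["r", "x"]

Answer: ["r", "x"]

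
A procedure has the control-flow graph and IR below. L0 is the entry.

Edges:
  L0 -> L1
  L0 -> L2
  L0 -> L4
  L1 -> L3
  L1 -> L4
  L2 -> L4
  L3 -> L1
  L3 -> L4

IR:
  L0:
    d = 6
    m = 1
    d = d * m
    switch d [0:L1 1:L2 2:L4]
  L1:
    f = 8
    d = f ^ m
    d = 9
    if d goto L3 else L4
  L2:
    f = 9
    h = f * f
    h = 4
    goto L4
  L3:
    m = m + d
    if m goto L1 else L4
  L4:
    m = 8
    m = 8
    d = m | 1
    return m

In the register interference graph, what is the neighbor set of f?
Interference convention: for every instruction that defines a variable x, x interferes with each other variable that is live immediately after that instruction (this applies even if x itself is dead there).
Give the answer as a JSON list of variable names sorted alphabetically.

Answer: ["m"]

Analysis:
Block summaries:
  L0 def {d,m} use ∅
  L1 def {d,f} use {m}
  L2 def {f,h} use ∅
  L3 def {m} use {d,m}
  L4 def {d,m} use ∅

Liveness:
  live L0: ∅→{m}
  live L1: {m}→{d,m}
  live L2: ∅→∅
  live L3: {d,m}→{m}
  live L4: ∅→∅

Interfere edges:
  d: {m}
  f: {m}
  h: ∅
  m: {d,f}

N(f) = ["m"]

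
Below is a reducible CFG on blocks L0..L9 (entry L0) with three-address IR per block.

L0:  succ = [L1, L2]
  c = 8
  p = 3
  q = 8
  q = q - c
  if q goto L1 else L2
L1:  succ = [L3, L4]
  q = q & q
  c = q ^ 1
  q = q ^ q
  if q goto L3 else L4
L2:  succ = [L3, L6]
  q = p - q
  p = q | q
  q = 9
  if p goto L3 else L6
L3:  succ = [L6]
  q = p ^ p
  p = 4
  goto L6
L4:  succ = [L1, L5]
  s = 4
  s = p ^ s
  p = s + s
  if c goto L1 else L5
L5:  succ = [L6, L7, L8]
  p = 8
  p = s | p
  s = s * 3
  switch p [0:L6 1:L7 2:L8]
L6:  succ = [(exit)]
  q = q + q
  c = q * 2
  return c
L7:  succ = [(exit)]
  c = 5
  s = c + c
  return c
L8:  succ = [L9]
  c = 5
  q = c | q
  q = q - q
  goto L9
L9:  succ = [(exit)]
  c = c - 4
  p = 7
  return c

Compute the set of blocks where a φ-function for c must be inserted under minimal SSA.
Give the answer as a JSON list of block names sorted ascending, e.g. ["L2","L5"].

idom tree: L1←L0 L2←L0 L3←L0 L4←L1 L5←L4 L6←L0 L7←L5 L8←L5 L9←L8
Dom∩ at merges:
  L1: preds {L0,L4}: {L0} ∩ {L0,L1,L4} = {L0}; idom=L0
  L3: preds {L1,L2}: {L0,L1} ∩ {L0,L2} = {L0}; idom=L0
  L6: preds {L2,L3,L5}: {L0,L2} ∩ {L0,L3} ∩ {L0,L1,L4,L5} = {L0}; idom=L0

DF walk-up:
  join L1 pred L0: · stop@L0
  join L1 pred L4: L4→L1 stop@L0
  join L3 pred L1: L1 stop@L0
  join L3 pred L2: L2 stop@L0
  join L6 pred L2: L2 stop@L0
  join L6 pred L3: L3 stop@L0
  join L6 pred L5: L5→L4→L1 stop@L0
  DF(L0)=∅
  DF(L1)={L1,L3,L6}
  DF(L2)={L3,L6}
  DF(L3)={L6}
  DF(L4)={L1,L6}
  DF(L5)={L6}
  DF(L6)=∅
  DF(L7)=∅
  DF(L8)=∅
  DF(L9)=∅

φ for c: defs {L0,L1,L6,L7,L8,L9}
  DF⁺ = {L1,L3,L6}

Answer: ["L1", "L3", "L6"]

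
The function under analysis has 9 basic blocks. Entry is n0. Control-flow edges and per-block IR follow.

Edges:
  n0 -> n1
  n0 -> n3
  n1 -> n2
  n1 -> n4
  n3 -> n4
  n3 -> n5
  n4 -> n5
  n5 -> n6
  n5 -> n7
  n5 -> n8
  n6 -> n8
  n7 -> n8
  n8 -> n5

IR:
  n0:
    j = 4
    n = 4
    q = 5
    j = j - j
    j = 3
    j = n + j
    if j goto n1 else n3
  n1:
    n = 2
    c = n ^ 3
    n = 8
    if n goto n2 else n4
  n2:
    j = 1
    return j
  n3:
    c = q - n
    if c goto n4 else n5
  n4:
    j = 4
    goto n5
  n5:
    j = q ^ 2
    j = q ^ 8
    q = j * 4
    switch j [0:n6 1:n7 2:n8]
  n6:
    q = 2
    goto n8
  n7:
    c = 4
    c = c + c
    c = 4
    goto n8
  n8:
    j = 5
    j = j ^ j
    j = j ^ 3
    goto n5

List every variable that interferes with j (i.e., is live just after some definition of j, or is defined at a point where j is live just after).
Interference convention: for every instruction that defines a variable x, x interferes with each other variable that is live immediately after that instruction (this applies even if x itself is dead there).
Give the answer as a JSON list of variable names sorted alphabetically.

Answer: ["n", "q"]

Derivation:
Block summaries:
  n0 def {j,n,q} use ∅
  n1 def {c,n} use ∅
  n2 def {j} use ∅
  n3 def {c} use {n,q}
  n4 def {j} use ∅
  n5 def {j,q} use {q}
  n6 def {q} use ∅
  n7 def {c} use ∅
  n8 def {j} use ∅

Liveness:
  n0 li=∅ lo={n,q}
  n1 li={q} lo={q}
  n2 li=∅ lo=∅
  n3 li={n,q} lo={q}
  n4 li={q} lo={q}
  n5 li={q} lo={q}
  n6 li=∅ lo={q}
  n7 li={q} lo={q}
  n8 li={q} lo={q}

Conflict graph:
  c↔{q}
  j↔{n,q}
  n↔{j,q}
  q↔{c,j,n}

N(j) = ["n", "q"]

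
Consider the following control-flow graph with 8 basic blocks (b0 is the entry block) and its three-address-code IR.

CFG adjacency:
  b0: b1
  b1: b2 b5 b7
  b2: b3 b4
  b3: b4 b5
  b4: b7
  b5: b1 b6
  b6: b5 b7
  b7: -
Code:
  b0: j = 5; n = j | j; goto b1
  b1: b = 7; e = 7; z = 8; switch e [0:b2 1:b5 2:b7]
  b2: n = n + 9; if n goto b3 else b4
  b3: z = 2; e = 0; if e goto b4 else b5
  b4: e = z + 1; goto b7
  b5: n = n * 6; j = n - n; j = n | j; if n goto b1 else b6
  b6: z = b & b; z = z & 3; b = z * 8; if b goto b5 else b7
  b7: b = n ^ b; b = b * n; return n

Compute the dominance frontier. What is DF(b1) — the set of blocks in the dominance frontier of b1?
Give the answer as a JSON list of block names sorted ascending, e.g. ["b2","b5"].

idom tree: b1←b0 b2←b1 b3←b2 b4←b2 b5←b1 b6←b5 b7←b1
Dom at joins:
  b1: preds {b0,b5}: {b0} ∩ {b0,b1,b5} = {b0}; idom=b0
  b4: preds {b2,b3}: {b0,b1,b2} ∩ {b0,b1,b2,b3} = {b0,b1,b2}; idom=b2
  b5: preds {b1,b3,b6}: {b0,b1} ∩ {b0,b1,b2,b3} ∩ {b0,b1,b5,b6} = {b0,b1}; idom=b1
  b7: preds {b1,b4,b6}: {b0,b1} ∩ {b0,b1,b2,b4} ∩ {b0,b1,b5,b6} = {b0,b1}; idom=b1

Frontier:
  b1←b0: walk · to b0
  b1←b5: walk b5→b1 to b0
  b4←b2: walk · to b2
  b4←b3: walk b3 to b2
  b5←b1: walk · to b1
  b5←b3: walk b3→b2 to b1
  b5←b6: walk b6→b5 to b1
  b7←b1: walk · to b1
  b7←b4: walk b4→b2 to b1
  b7←b6: walk b6→b5 to b1
  DF(b0)=∅
  DF(b1)={b1}
  DF(b2)={b5,b7}
  DF(b3)={b4,b5}
  DF(b4)={b7}
  DF(b5)={b1,b5,b7}
  DF(b6)={b5,b7}
  DF(b7)=∅

DF(b1) = ["b1"]

Answer: ["b1"]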